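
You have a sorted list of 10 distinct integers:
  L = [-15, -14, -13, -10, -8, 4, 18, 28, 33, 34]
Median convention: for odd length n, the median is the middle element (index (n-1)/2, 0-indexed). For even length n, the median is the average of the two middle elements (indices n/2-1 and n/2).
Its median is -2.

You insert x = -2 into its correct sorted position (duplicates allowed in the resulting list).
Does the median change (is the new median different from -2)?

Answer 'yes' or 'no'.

Old median = -2
Insert x = -2
New median = -2
Changed? no

Answer: no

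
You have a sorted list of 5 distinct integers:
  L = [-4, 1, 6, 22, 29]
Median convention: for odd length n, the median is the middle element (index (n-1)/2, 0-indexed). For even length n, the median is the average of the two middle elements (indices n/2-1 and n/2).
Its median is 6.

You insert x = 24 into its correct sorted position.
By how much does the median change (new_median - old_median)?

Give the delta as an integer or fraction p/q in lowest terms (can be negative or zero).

Answer: 8

Derivation:
Old median = 6
After inserting x = 24: new sorted = [-4, 1, 6, 22, 24, 29]
New median = 14
Delta = 14 - 6 = 8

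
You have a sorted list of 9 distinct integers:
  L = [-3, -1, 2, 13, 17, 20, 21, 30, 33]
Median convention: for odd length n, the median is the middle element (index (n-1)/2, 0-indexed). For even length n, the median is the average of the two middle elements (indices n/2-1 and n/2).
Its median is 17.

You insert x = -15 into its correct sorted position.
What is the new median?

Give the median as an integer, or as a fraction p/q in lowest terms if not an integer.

Answer: 15

Derivation:
Old list (sorted, length 9): [-3, -1, 2, 13, 17, 20, 21, 30, 33]
Old median = 17
Insert x = -15
Old length odd (9). Middle was index 4 = 17.
New length even (10). New median = avg of two middle elements.
x = -15: 0 elements are < x, 9 elements are > x.
New sorted list: [-15, -3, -1, 2, 13, 17, 20, 21, 30, 33]
New median = 15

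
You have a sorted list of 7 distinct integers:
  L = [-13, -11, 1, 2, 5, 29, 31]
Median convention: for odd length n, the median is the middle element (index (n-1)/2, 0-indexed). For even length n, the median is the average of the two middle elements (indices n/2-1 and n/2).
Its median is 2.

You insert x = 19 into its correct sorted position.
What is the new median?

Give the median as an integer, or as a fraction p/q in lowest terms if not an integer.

Old list (sorted, length 7): [-13, -11, 1, 2, 5, 29, 31]
Old median = 2
Insert x = 19
Old length odd (7). Middle was index 3 = 2.
New length even (8). New median = avg of two middle elements.
x = 19: 5 elements are < x, 2 elements are > x.
New sorted list: [-13, -11, 1, 2, 5, 19, 29, 31]
New median = 7/2

Answer: 7/2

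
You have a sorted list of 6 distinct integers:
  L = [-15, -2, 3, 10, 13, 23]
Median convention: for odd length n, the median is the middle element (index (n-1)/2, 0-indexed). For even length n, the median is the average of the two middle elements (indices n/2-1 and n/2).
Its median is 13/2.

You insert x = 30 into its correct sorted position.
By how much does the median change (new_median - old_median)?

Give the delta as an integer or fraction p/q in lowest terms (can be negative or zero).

Answer: 7/2

Derivation:
Old median = 13/2
After inserting x = 30: new sorted = [-15, -2, 3, 10, 13, 23, 30]
New median = 10
Delta = 10 - 13/2 = 7/2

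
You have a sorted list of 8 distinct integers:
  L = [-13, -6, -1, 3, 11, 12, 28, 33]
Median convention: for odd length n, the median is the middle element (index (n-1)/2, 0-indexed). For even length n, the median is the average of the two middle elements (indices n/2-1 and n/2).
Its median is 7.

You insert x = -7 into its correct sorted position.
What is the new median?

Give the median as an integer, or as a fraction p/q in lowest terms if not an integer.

Answer: 3

Derivation:
Old list (sorted, length 8): [-13, -6, -1, 3, 11, 12, 28, 33]
Old median = 7
Insert x = -7
Old length even (8). Middle pair: indices 3,4 = 3,11.
New length odd (9). New median = single middle element.
x = -7: 1 elements are < x, 7 elements are > x.
New sorted list: [-13, -7, -6, -1, 3, 11, 12, 28, 33]
New median = 3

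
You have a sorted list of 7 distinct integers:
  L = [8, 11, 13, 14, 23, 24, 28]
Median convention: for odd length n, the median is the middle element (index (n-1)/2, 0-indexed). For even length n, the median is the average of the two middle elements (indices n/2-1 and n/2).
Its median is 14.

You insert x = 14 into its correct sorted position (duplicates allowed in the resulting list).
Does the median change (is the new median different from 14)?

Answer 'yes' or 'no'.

Old median = 14
Insert x = 14
New median = 14
Changed? no

Answer: no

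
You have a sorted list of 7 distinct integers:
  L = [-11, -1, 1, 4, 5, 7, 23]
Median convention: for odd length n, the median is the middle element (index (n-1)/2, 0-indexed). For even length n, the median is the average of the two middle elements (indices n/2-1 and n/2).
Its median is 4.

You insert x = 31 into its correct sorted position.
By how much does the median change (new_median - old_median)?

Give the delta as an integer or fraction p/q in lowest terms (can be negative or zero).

Answer: 1/2

Derivation:
Old median = 4
After inserting x = 31: new sorted = [-11, -1, 1, 4, 5, 7, 23, 31]
New median = 9/2
Delta = 9/2 - 4 = 1/2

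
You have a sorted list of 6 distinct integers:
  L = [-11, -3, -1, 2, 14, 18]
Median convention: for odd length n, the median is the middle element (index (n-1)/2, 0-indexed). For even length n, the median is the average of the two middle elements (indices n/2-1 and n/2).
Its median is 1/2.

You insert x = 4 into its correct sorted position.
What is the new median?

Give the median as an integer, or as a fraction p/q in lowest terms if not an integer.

Answer: 2

Derivation:
Old list (sorted, length 6): [-11, -3, -1, 2, 14, 18]
Old median = 1/2
Insert x = 4
Old length even (6). Middle pair: indices 2,3 = -1,2.
New length odd (7). New median = single middle element.
x = 4: 4 elements are < x, 2 elements are > x.
New sorted list: [-11, -3, -1, 2, 4, 14, 18]
New median = 2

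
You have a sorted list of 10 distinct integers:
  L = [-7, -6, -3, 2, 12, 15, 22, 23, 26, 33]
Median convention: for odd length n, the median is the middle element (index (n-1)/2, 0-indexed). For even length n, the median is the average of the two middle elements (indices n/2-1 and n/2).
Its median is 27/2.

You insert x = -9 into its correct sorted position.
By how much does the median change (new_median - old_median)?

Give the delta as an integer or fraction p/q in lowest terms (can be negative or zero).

Answer: -3/2

Derivation:
Old median = 27/2
After inserting x = -9: new sorted = [-9, -7, -6, -3, 2, 12, 15, 22, 23, 26, 33]
New median = 12
Delta = 12 - 27/2 = -3/2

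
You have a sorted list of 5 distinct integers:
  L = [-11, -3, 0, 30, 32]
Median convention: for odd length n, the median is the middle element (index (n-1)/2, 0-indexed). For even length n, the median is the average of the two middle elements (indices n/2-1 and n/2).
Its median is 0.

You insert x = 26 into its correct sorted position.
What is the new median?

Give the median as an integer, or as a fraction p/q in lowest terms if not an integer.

Old list (sorted, length 5): [-11, -3, 0, 30, 32]
Old median = 0
Insert x = 26
Old length odd (5). Middle was index 2 = 0.
New length even (6). New median = avg of two middle elements.
x = 26: 3 elements are < x, 2 elements are > x.
New sorted list: [-11, -3, 0, 26, 30, 32]
New median = 13

Answer: 13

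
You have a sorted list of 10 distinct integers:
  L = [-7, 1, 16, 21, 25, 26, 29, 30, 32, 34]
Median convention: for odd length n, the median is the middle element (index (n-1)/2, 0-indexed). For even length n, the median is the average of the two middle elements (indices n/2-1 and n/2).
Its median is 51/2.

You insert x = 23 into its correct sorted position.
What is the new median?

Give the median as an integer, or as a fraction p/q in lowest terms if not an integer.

Answer: 25

Derivation:
Old list (sorted, length 10): [-7, 1, 16, 21, 25, 26, 29, 30, 32, 34]
Old median = 51/2
Insert x = 23
Old length even (10). Middle pair: indices 4,5 = 25,26.
New length odd (11). New median = single middle element.
x = 23: 4 elements are < x, 6 elements are > x.
New sorted list: [-7, 1, 16, 21, 23, 25, 26, 29, 30, 32, 34]
New median = 25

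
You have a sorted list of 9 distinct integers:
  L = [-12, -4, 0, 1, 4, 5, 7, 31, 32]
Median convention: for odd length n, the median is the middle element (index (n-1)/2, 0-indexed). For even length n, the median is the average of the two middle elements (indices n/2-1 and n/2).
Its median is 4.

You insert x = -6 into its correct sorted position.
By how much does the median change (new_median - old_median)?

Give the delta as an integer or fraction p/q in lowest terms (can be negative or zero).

Answer: -3/2

Derivation:
Old median = 4
After inserting x = -6: new sorted = [-12, -6, -4, 0, 1, 4, 5, 7, 31, 32]
New median = 5/2
Delta = 5/2 - 4 = -3/2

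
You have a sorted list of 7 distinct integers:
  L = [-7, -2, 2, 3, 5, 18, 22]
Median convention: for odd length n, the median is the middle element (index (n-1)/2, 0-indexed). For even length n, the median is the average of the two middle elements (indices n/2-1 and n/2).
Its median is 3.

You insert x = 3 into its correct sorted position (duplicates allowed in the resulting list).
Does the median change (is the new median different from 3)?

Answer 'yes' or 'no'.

Old median = 3
Insert x = 3
New median = 3
Changed? no

Answer: no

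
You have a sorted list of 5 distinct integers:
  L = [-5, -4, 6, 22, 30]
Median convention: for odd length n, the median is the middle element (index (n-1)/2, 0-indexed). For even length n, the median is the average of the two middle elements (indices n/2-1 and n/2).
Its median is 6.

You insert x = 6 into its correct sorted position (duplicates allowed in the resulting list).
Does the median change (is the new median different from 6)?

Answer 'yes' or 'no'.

Old median = 6
Insert x = 6
New median = 6
Changed? no

Answer: no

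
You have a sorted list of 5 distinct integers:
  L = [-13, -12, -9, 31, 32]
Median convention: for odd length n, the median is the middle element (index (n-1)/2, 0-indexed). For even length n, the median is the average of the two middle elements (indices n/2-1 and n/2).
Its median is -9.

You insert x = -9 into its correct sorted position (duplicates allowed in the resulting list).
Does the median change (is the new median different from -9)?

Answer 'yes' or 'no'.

Answer: no

Derivation:
Old median = -9
Insert x = -9
New median = -9
Changed? no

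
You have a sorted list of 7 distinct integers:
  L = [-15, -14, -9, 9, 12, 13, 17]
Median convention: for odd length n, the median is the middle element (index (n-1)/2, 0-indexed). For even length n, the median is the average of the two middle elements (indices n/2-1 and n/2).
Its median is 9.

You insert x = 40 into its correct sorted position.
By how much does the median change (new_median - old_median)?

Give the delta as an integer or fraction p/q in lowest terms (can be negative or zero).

Old median = 9
After inserting x = 40: new sorted = [-15, -14, -9, 9, 12, 13, 17, 40]
New median = 21/2
Delta = 21/2 - 9 = 3/2

Answer: 3/2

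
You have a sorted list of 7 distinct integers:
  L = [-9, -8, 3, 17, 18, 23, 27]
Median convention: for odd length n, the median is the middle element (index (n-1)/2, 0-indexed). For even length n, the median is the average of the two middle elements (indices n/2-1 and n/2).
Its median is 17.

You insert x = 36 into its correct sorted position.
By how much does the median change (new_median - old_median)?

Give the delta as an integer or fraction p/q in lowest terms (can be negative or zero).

Answer: 1/2

Derivation:
Old median = 17
After inserting x = 36: new sorted = [-9, -8, 3, 17, 18, 23, 27, 36]
New median = 35/2
Delta = 35/2 - 17 = 1/2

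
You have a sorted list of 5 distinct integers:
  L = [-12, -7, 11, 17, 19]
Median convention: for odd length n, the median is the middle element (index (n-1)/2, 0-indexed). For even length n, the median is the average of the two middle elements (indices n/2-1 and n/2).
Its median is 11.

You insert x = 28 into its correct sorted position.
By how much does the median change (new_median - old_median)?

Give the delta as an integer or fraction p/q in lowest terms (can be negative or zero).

Old median = 11
After inserting x = 28: new sorted = [-12, -7, 11, 17, 19, 28]
New median = 14
Delta = 14 - 11 = 3

Answer: 3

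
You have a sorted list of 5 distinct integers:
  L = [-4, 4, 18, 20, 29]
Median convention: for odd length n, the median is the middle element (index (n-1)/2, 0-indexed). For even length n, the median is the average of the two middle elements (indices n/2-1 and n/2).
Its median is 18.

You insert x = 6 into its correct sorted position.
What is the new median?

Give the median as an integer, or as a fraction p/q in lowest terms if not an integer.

Old list (sorted, length 5): [-4, 4, 18, 20, 29]
Old median = 18
Insert x = 6
Old length odd (5). Middle was index 2 = 18.
New length even (6). New median = avg of two middle elements.
x = 6: 2 elements are < x, 3 elements are > x.
New sorted list: [-4, 4, 6, 18, 20, 29]
New median = 12

Answer: 12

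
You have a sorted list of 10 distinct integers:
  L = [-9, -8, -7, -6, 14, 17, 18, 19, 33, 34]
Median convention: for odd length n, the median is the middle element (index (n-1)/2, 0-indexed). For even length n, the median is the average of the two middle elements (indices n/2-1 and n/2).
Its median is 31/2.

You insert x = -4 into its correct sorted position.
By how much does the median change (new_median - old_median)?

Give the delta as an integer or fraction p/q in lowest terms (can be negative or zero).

Old median = 31/2
After inserting x = -4: new sorted = [-9, -8, -7, -6, -4, 14, 17, 18, 19, 33, 34]
New median = 14
Delta = 14 - 31/2 = -3/2

Answer: -3/2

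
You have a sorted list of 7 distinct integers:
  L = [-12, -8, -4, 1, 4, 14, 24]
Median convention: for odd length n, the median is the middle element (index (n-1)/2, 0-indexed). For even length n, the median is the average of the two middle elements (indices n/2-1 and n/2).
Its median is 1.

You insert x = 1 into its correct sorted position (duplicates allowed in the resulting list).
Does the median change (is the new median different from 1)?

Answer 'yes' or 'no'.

Old median = 1
Insert x = 1
New median = 1
Changed? no

Answer: no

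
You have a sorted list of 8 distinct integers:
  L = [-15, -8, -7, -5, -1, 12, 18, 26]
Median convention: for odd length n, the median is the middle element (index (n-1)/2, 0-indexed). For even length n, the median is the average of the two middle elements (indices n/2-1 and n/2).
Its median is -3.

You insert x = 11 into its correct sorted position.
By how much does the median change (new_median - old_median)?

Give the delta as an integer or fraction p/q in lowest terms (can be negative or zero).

Answer: 2

Derivation:
Old median = -3
After inserting x = 11: new sorted = [-15, -8, -7, -5, -1, 11, 12, 18, 26]
New median = -1
Delta = -1 - -3 = 2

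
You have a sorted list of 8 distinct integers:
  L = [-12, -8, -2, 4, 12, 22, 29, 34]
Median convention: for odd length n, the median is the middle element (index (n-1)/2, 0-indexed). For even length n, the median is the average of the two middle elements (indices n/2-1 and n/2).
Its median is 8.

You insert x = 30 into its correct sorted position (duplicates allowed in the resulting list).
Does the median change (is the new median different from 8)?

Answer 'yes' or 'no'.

Answer: yes

Derivation:
Old median = 8
Insert x = 30
New median = 12
Changed? yes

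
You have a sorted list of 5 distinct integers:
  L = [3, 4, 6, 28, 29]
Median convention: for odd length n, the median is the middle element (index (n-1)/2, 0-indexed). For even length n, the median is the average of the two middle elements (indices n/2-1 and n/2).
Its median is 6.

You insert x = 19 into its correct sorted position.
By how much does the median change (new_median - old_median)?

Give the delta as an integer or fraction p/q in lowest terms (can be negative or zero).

Answer: 13/2

Derivation:
Old median = 6
After inserting x = 19: new sorted = [3, 4, 6, 19, 28, 29]
New median = 25/2
Delta = 25/2 - 6 = 13/2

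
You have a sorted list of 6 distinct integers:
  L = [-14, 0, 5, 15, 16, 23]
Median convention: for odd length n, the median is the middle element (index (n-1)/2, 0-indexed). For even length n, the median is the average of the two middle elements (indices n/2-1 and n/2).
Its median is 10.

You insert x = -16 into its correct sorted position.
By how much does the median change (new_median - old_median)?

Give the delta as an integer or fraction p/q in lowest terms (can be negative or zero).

Old median = 10
After inserting x = -16: new sorted = [-16, -14, 0, 5, 15, 16, 23]
New median = 5
Delta = 5 - 10 = -5

Answer: -5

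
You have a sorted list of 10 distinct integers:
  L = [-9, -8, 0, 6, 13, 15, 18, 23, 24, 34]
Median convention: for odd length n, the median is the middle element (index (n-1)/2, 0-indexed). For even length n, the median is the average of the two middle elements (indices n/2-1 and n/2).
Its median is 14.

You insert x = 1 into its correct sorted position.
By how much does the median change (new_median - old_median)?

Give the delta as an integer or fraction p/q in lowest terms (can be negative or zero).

Answer: -1

Derivation:
Old median = 14
After inserting x = 1: new sorted = [-9, -8, 0, 1, 6, 13, 15, 18, 23, 24, 34]
New median = 13
Delta = 13 - 14 = -1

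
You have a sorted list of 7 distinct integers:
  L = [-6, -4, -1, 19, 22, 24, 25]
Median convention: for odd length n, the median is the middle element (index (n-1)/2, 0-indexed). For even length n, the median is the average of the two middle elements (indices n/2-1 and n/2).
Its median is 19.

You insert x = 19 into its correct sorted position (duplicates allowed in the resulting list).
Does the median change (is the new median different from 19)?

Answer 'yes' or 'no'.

Old median = 19
Insert x = 19
New median = 19
Changed? no

Answer: no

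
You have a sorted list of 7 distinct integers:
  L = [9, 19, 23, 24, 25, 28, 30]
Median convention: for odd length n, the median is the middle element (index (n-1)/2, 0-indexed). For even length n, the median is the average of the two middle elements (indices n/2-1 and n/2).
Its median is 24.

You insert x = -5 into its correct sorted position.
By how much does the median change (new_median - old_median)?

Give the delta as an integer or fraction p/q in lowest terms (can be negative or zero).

Old median = 24
After inserting x = -5: new sorted = [-5, 9, 19, 23, 24, 25, 28, 30]
New median = 47/2
Delta = 47/2 - 24 = -1/2

Answer: -1/2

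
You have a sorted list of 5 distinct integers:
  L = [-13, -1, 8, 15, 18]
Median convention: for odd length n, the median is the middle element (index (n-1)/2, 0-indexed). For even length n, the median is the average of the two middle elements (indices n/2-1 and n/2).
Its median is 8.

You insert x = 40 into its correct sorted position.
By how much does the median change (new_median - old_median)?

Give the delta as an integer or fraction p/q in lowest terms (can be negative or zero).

Old median = 8
After inserting x = 40: new sorted = [-13, -1, 8, 15, 18, 40]
New median = 23/2
Delta = 23/2 - 8 = 7/2

Answer: 7/2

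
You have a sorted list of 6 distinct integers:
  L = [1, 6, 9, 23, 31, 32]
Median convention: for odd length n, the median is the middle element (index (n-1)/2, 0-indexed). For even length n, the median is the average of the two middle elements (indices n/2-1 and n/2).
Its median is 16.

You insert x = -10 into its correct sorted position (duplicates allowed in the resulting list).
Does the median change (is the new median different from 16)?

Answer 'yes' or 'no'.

Old median = 16
Insert x = -10
New median = 9
Changed? yes

Answer: yes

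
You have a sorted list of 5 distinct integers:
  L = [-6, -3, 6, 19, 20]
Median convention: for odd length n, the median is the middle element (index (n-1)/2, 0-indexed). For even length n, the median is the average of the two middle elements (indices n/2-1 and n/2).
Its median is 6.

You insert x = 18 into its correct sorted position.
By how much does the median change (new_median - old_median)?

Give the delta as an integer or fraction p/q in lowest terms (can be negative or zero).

Old median = 6
After inserting x = 18: new sorted = [-6, -3, 6, 18, 19, 20]
New median = 12
Delta = 12 - 6 = 6

Answer: 6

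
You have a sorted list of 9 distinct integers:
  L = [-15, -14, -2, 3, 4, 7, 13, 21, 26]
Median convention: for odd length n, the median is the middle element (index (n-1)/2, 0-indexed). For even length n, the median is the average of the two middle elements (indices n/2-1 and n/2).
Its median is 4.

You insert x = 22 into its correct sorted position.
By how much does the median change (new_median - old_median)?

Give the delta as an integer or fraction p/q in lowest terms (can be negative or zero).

Old median = 4
After inserting x = 22: new sorted = [-15, -14, -2, 3, 4, 7, 13, 21, 22, 26]
New median = 11/2
Delta = 11/2 - 4 = 3/2

Answer: 3/2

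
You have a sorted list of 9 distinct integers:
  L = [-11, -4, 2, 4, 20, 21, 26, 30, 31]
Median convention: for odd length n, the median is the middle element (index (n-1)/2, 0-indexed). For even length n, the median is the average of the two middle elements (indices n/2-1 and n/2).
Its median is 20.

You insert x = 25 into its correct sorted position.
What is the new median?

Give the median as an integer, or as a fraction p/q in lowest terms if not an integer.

Old list (sorted, length 9): [-11, -4, 2, 4, 20, 21, 26, 30, 31]
Old median = 20
Insert x = 25
Old length odd (9). Middle was index 4 = 20.
New length even (10). New median = avg of two middle elements.
x = 25: 6 elements are < x, 3 elements are > x.
New sorted list: [-11, -4, 2, 4, 20, 21, 25, 26, 30, 31]
New median = 41/2

Answer: 41/2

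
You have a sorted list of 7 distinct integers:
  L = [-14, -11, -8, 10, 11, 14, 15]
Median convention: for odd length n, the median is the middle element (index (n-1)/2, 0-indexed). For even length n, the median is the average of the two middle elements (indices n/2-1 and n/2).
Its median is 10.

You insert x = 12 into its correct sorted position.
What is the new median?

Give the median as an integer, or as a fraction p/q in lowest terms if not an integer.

Old list (sorted, length 7): [-14, -11, -8, 10, 11, 14, 15]
Old median = 10
Insert x = 12
Old length odd (7). Middle was index 3 = 10.
New length even (8). New median = avg of two middle elements.
x = 12: 5 elements are < x, 2 elements are > x.
New sorted list: [-14, -11, -8, 10, 11, 12, 14, 15]
New median = 21/2

Answer: 21/2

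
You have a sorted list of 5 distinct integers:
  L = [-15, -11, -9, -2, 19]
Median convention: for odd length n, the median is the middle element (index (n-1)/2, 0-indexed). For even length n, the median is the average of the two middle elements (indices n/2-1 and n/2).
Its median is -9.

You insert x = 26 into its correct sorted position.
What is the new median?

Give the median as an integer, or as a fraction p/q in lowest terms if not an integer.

Old list (sorted, length 5): [-15, -11, -9, -2, 19]
Old median = -9
Insert x = 26
Old length odd (5). Middle was index 2 = -9.
New length even (6). New median = avg of two middle elements.
x = 26: 5 elements are < x, 0 elements are > x.
New sorted list: [-15, -11, -9, -2, 19, 26]
New median = -11/2

Answer: -11/2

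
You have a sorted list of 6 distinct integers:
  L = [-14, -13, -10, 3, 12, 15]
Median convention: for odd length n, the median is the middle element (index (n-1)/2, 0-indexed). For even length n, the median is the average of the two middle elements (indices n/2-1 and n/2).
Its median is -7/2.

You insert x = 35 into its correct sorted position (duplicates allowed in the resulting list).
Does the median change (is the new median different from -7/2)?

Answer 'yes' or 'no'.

Answer: yes

Derivation:
Old median = -7/2
Insert x = 35
New median = 3
Changed? yes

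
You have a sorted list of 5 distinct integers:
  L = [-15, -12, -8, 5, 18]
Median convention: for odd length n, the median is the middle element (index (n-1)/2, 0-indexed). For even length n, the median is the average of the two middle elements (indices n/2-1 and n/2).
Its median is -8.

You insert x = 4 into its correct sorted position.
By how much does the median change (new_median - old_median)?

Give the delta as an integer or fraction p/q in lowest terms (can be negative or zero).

Answer: 6

Derivation:
Old median = -8
After inserting x = 4: new sorted = [-15, -12, -8, 4, 5, 18]
New median = -2
Delta = -2 - -8 = 6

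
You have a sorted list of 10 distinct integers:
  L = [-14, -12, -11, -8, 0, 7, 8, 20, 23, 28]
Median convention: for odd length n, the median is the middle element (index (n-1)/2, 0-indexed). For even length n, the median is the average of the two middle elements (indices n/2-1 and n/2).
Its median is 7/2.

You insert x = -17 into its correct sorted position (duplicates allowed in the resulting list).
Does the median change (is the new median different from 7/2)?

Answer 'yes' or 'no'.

Answer: yes

Derivation:
Old median = 7/2
Insert x = -17
New median = 0
Changed? yes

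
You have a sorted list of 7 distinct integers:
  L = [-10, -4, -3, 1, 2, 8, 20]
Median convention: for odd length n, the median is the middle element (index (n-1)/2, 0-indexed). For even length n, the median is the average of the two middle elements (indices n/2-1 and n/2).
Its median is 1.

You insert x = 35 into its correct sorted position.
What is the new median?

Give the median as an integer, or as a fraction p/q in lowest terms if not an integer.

Old list (sorted, length 7): [-10, -4, -3, 1, 2, 8, 20]
Old median = 1
Insert x = 35
Old length odd (7). Middle was index 3 = 1.
New length even (8). New median = avg of two middle elements.
x = 35: 7 elements are < x, 0 elements are > x.
New sorted list: [-10, -4, -3, 1, 2, 8, 20, 35]
New median = 3/2

Answer: 3/2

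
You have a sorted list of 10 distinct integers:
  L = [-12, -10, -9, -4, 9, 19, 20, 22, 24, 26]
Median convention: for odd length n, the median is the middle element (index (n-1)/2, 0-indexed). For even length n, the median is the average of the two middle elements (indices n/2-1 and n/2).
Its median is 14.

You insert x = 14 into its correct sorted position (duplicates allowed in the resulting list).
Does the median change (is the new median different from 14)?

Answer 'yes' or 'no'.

Old median = 14
Insert x = 14
New median = 14
Changed? no

Answer: no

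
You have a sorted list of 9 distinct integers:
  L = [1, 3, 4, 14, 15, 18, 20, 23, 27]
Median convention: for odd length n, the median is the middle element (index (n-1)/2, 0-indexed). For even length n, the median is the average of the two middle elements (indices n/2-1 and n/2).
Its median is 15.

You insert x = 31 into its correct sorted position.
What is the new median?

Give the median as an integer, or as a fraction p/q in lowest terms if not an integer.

Old list (sorted, length 9): [1, 3, 4, 14, 15, 18, 20, 23, 27]
Old median = 15
Insert x = 31
Old length odd (9). Middle was index 4 = 15.
New length even (10). New median = avg of two middle elements.
x = 31: 9 elements are < x, 0 elements are > x.
New sorted list: [1, 3, 4, 14, 15, 18, 20, 23, 27, 31]
New median = 33/2

Answer: 33/2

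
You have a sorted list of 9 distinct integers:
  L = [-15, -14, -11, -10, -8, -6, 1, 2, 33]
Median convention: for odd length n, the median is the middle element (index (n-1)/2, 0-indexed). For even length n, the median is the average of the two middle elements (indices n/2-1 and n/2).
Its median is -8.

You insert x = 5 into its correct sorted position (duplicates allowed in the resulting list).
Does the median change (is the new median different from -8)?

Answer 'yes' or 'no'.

Answer: yes

Derivation:
Old median = -8
Insert x = 5
New median = -7
Changed? yes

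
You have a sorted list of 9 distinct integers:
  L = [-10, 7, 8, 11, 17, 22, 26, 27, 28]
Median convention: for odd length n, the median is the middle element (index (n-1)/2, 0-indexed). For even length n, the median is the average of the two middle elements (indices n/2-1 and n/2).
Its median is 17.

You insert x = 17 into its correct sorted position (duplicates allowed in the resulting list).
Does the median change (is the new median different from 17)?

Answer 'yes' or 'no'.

Old median = 17
Insert x = 17
New median = 17
Changed? no

Answer: no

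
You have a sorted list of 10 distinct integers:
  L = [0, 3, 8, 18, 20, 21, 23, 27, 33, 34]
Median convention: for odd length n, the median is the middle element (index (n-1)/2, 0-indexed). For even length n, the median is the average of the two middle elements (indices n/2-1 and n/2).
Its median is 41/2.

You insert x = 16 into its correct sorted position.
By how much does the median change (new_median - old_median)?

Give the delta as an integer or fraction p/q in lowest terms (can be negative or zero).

Old median = 41/2
After inserting x = 16: new sorted = [0, 3, 8, 16, 18, 20, 21, 23, 27, 33, 34]
New median = 20
Delta = 20 - 41/2 = -1/2

Answer: -1/2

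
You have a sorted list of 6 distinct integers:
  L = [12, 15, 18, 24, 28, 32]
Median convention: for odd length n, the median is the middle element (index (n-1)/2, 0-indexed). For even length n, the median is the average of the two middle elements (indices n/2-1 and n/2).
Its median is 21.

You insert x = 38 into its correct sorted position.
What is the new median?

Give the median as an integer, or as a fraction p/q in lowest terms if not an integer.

Answer: 24

Derivation:
Old list (sorted, length 6): [12, 15, 18, 24, 28, 32]
Old median = 21
Insert x = 38
Old length even (6). Middle pair: indices 2,3 = 18,24.
New length odd (7). New median = single middle element.
x = 38: 6 elements are < x, 0 elements are > x.
New sorted list: [12, 15, 18, 24, 28, 32, 38]
New median = 24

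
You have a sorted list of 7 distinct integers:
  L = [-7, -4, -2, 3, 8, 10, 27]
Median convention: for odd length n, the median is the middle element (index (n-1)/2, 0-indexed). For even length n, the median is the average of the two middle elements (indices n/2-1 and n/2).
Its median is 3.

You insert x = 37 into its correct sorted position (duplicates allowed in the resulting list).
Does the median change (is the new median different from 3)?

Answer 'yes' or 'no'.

Answer: yes

Derivation:
Old median = 3
Insert x = 37
New median = 11/2
Changed? yes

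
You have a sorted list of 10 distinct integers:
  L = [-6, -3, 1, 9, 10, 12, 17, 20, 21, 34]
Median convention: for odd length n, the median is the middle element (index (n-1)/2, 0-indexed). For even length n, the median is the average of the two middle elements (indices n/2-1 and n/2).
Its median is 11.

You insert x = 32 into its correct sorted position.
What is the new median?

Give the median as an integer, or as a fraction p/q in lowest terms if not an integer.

Answer: 12

Derivation:
Old list (sorted, length 10): [-6, -3, 1, 9, 10, 12, 17, 20, 21, 34]
Old median = 11
Insert x = 32
Old length even (10). Middle pair: indices 4,5 = 10,12.
New length odd (11). New median = single middle element.
x = 32: 9 elements are < x, 1 elements are > x.
New sorted list: [-6, -3, 1, 9, 10, 12, 17, 20, 21, 32, 34]
New median = 12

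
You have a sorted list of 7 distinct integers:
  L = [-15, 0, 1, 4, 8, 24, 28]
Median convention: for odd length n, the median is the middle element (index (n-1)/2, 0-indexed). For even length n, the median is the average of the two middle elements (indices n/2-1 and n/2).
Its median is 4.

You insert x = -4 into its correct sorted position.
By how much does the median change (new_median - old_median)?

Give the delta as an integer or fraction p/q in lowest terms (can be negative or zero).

Answer: -3/2

Derivation:
Old median = 4
After inserting x = -4: new sorted = [-15, -4, 0, 1, 4, 8, 24, 28]
New median = 5/2
Delta = 5/2 - 4 = -3/2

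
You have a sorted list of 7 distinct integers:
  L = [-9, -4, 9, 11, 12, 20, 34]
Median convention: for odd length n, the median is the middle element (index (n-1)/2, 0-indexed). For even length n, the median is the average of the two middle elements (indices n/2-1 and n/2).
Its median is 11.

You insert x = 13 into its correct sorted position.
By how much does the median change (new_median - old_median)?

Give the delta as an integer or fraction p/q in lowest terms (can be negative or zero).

Answer: 1/2

Derivation:
Old median = 11
After inserting x = 13: new sorted = [-9, -4, 9, 11, 12, 13, 20, 34]
New median = 23/2
Delta = 23/2 - 11 = 1/2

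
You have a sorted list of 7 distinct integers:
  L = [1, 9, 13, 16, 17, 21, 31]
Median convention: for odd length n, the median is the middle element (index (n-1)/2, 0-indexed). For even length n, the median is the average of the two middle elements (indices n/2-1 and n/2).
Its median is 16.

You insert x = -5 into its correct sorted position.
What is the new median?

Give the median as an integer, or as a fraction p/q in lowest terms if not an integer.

Old list (sorted, length 7): [1, 9, 13, 16, 17, 21, 31]
Old median = 16
Insert x = -5
Old length odd (7). Middle was index 3 = 16.
New length even (8). New median = avg of two middle elements.
x = -5: 0 elements are < x, 7 elements are > x.
New sorted list: [-5, 1, 9, 13, 16, 17, 21, 31]
New median = 29/2

Answer: 29/2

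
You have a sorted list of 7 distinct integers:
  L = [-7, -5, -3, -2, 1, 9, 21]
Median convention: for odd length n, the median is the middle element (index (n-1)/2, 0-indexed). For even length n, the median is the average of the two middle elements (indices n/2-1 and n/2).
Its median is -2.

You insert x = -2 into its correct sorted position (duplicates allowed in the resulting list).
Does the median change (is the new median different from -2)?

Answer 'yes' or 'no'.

Old median = -2
Insert x = -2
New median = -2
Changed? no

Answer: no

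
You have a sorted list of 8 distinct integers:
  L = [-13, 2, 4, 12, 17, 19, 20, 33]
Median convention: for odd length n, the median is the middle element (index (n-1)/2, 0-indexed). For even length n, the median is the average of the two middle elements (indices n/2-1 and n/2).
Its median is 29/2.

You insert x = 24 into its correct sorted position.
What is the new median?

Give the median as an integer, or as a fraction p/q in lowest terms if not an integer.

Answer: 17

Derivation:
Old list (sorted, length 8): [-13, 2, 4, 12, 17, 19, 20, 33]
Old median = 29/2
Insert x = 24
Old length even (8). Middle pair: indices 3,4 = 12,17.
New length odd (9). New median = single middle element.
x = 24: 7 elements are < x, 1 elements are > x.
New sorted list: [-13, 2, 4, 12, 17, 19, 20, 24, 33]
New median = 17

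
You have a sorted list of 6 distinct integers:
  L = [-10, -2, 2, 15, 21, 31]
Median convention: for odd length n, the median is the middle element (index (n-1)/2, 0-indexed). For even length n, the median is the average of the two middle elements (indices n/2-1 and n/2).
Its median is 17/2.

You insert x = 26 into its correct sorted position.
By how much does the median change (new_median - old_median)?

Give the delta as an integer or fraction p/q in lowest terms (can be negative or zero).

Answer: 13/2

Derivation:
Old median = 17/2
After inserting x = 26: new sorted = [-10, -2, 2, 15, 21, 26, 31]
New median = 15
Delta = 15 - 17/2 = 13/2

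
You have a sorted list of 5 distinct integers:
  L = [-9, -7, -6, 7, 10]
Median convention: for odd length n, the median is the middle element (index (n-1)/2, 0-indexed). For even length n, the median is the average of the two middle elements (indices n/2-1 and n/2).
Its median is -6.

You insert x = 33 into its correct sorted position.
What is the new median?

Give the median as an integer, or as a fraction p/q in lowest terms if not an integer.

Old list (sorted, length 5): [-9, -7, -6, 7, 10]
Old median = -6
Insert x = 33
Old length odd (5). Middle was index 2 = -6.
New length even (6). New median = avg of two middle elements.
x = 33: 5 elements are < x, 0 elements are > x.
New sorted list: [-9, -7, -6, 7, 10, 33]
New median = 1/2

Answer: 1/2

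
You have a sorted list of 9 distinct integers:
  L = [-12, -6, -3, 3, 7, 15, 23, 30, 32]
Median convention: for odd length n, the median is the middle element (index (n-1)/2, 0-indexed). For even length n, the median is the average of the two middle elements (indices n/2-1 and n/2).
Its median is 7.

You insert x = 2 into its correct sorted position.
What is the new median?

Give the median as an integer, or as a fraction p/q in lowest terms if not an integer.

Old list (sorted, length 9): [-12, -6, -3, 3, 7, 15, 23, 30, 32]
Old median = 7
Insert x = 2
Old length odd (9). Middle was index 4 = 7.
New length even (10). New median = avg of two middle elements.
x = 2: 3 elements are < x, 6 elements are > x.
New sorted list: [-12, -6, -3, 2, 3, 7, 15, 23, 30, 32]
New median = 5

Answer: 5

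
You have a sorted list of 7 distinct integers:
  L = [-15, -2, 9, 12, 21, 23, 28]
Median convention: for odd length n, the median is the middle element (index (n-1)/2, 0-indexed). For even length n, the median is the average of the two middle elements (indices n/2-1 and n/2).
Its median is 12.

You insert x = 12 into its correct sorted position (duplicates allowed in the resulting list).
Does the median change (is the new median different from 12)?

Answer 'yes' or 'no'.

Answer: no

Derivation:
Old median = 12
Insert x = 12
New median = 12
Changed? no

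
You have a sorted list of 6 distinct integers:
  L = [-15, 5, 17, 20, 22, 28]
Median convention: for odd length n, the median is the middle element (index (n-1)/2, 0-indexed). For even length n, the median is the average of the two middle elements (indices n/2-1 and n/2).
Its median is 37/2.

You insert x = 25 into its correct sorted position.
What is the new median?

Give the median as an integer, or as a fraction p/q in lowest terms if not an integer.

Old list (sorted, length 6): [-15, 5, 17, 20, 22, 28]
Old median = 37/2
Insert x = 25
Old length even (6). Middle pair: indices 2,3 = 17,20.
New length odd (7). New median = single middle element.
x = 25: 5 elements are < x, 1 elements are > x.
New sorted list: [-15, 5, 17, 20, 22, 25, 28]
New median = 20

Answer: 20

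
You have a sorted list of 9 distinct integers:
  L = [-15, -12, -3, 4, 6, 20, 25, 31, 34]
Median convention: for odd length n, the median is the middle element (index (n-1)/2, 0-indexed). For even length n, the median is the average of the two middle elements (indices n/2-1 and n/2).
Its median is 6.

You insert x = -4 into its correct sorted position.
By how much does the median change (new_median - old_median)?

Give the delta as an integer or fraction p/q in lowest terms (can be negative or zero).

Answer: -1

Derivation:
Old median = 6
After inserting x = -4: new sorted = [-15, -12, -4, -3, 4, 6, 20, 25, 31, 34]
New median = 5
Delta = 5 - 6 = -1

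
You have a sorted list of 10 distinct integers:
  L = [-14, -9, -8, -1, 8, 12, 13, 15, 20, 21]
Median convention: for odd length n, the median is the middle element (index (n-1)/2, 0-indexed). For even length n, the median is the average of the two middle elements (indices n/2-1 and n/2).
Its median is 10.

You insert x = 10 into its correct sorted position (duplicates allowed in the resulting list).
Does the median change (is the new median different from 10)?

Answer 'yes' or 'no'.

Answer: no

Derivation:
Old median = 10
Insert x = 10
New median = 10
Changed? no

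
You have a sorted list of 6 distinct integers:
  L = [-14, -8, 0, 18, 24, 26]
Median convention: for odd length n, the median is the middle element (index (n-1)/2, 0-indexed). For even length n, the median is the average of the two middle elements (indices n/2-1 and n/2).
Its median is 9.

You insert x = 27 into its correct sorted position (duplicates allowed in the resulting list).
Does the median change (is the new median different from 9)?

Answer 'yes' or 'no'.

Answer: yes

Derivation:
Old median = 9
Insert x = 27
New median = 18
Changed? yes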